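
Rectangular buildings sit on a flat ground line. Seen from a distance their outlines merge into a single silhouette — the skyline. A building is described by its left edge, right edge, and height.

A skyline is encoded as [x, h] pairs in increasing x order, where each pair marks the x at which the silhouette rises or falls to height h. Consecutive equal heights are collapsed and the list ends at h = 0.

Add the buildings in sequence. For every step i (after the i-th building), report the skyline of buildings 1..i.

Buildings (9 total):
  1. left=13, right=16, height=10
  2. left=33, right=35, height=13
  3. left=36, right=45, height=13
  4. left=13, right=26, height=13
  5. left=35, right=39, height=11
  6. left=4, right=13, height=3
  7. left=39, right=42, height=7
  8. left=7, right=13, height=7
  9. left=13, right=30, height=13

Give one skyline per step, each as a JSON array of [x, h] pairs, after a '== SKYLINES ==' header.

== SKYLINES ==
[[13,10],[16,0]]
[[13,10],[16,0],[33,13],[35,0]]
[[13,10],[16,0],[33,13],[35,0],[36,13],[45,0]]
[[13,13],[26,0],[33,13],[35,0],[36,13],[45,0]]
[[13,13],[26,0],[33,13],[35,11],[36,13],[45,0]]
[[4,3],[13,13],[26,0],[33,13],[35,11],[36,13],[45,0]]
[[4,3],[13,13],[26,0],[33,13],[35,11],[36,13],[45,0]]
[[4,3],[7,7],[13,13],[26,0],[33,13],[35,11],[36,13],[45,0]]
[[4,3],[7,7],[13,13],[30,0],[33,13],[35,11],[36,13],[45,0]]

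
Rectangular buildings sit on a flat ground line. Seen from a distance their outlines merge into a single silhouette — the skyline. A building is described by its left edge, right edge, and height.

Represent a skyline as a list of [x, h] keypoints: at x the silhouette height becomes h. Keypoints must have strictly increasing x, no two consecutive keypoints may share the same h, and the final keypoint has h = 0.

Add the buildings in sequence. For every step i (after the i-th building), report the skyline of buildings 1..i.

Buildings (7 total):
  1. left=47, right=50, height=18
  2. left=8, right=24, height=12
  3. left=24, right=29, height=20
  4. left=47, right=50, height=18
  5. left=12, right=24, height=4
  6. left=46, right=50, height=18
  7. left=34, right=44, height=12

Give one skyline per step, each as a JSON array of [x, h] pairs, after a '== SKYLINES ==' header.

== SKYLINES ==
[[47,18],[50,0]]
[[8,12],[24,0],[47,18],[50,0]]
[[8,12],[24,20],[29,0],[47,18],[50,0]]
[[8,12],[24,20],[29,0],[47,18],[50,0]]
[[8,12],[24,20],[29,0],[47,18],[50,0]]
[[8,12],[24,20],[29,0],[46,18],[50,0]]
[[8,12],[24,20],[29,0],[34,12],[44,0],[46,18],[50,0]]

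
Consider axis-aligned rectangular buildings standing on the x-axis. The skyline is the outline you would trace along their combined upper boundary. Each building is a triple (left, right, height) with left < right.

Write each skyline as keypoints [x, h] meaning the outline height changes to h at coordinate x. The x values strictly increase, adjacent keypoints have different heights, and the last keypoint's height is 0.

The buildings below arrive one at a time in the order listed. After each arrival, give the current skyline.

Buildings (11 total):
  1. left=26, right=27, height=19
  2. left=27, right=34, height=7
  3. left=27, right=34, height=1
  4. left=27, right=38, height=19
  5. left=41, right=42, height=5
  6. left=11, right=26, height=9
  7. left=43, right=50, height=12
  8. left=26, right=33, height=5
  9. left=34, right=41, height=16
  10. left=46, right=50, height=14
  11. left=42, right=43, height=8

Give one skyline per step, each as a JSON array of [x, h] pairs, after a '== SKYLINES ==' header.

== SKYLINES ==
[[26,19],[27,0]]
[[26,19],[27,7],[34,0]]
[[26,19],[27,7],[34,0]]
[[26,19],[38,0]]
[[26,19],[38,0],[41,5],[42,0]]
[[11,9],[26,19],[38,0],[41,5],[42,0]]
[[11,9],[26,19],[38,0],[41,5],[42,0],[43,12],[50,0]]
[[11,9],[26,19],[38,0],[41,5],[42,0],[43,12],[50,0]]
[[11,9],[26,19],[38,16],[41,5],[42,0],[43,12],[50,0]]
[[11,9],[26,19],[38,16],[41,5],[42,0],[43,12],[46,14],[50,0]]
[[11,9],[26,19],[38,16],[41,5],[42,8],[43,12],[46,14],[50,0]]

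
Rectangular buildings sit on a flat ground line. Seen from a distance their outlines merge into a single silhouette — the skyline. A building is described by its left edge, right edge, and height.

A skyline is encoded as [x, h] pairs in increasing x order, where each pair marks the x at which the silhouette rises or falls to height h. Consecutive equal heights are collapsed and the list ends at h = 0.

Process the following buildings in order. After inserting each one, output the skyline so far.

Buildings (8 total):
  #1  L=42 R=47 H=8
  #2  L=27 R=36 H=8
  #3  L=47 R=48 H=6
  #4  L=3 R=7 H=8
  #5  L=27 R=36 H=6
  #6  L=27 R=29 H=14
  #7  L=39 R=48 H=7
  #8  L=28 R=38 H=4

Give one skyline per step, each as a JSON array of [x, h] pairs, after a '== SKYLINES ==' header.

== SKYLINES ==
[[42,8],[47,0]]
[[27,8],[36,0],[42,8],[47,0]]
[[27,8],[36,0],[42,8],[47,6],[48,0]]
[[3,8],[7,0],[27,8],[36,0],[42,8],[47,6],[48,0]]
[[3,8],[7,0],[27,8],[36,0],[42,8],[47,6],[48,0]]
[[3,8],[7,0],[27,14],[29,8],[36,0],[42,8],[47,6],[48,0]]
[[3,8],[7,0],[27,14],[29,8],[36,0],[39,7],[42,8],[47,7],[48,0]]
[[3,8],[7,0],[27,14],[29,8],[36,4],[38,0],[39,7],[42,8],[47,7],[48,0]]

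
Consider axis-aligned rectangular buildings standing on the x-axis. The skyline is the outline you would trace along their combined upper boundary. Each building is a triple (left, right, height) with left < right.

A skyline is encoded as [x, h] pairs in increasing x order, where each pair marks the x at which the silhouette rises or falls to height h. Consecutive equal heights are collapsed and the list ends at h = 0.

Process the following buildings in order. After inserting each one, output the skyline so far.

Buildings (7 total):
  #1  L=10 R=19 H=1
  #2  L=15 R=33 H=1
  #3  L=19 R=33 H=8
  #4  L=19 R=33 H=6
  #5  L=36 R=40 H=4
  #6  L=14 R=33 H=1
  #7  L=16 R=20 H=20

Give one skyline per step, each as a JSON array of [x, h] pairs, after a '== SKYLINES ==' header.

== SKYLINES ==
[[10,1],[19,0]]
[[10,1],[33,0]]
[[10,1],[19,8],[33,0]]
[[10,1],[19,8],[33,0]]
[[10,1],[19,8],[33,0],[36,4],[40,0]]
[[10,1],[19,8],[33,0],[36,4],[40,0]]
[[10,1],[16,20],[20,8],[33,0],[36,4],[40,0]]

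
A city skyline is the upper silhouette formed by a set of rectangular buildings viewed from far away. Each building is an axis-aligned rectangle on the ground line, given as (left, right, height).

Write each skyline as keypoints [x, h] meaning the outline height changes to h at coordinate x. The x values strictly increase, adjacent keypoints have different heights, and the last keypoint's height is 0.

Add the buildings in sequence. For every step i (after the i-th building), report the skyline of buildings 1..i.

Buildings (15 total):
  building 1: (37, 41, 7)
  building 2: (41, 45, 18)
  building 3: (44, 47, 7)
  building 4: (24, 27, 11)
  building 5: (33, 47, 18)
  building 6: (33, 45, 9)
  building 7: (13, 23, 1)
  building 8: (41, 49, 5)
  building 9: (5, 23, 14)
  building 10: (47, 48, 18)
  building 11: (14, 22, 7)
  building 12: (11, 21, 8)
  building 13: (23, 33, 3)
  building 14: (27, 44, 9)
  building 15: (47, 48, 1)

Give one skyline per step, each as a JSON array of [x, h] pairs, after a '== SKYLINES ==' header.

== SKYLINES ==
[[37,7],[41,0]]
[[37,7],[41,18],[45,0]]
[[37,7],[41,18],[45,7],[47,0]]
[[24,11],[27,0],[37,7],[41,18],[45,7],[47,0]]
[[24,11],[27,0],[33,18],[47,0]]
[[24,11],[27,0],[33,18],[47,0]]
[[13,1],[23,0],[24,11],[27,0],[33,18],[47,0]]
[[13,1],[23,0],[24,11],[27,0],[33,18],[47,5],[49,0]]
[[5,14],[23,0],[24,11],[27,0],[33,18],[47,5],[49,0]]
[[5,14],[23,0],[24,11],[27,0],[33,18],[48,5],[49,0]]
[[5,14],[23,0],[24,11],[27,0],[33,18],[48,5],[49,0]]
[[5,14],[23,0],[24,11],[27,0],[33,18],[48,5],[49,0]]
[[5,14],[23,3],[24,11],[27,3],[33,18],[48,5],[49,0]]
[[5,14],[23,3],[24,11],[27,9],[33,18],[48,5],[49,0]]
[[5,14],[23,3],[24,11],[27,9],[33,18],[48,5],[49,0]]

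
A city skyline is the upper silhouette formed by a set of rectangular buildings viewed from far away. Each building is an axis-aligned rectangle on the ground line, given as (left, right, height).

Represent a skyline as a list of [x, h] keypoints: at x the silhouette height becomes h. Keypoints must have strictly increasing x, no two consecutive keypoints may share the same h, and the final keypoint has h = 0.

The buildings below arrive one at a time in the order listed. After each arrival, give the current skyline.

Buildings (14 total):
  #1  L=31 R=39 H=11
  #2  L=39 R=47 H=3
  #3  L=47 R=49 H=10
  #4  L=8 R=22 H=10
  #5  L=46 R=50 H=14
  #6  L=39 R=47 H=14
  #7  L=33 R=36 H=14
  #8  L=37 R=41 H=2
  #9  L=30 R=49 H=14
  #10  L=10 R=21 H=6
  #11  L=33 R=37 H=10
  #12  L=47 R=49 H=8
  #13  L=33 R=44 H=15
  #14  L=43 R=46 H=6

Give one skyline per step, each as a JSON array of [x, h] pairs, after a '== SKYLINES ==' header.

== SKYLINES ==
[[31,11],[39,0]]
[[31,11],[39,3],[47,0]]
[[31,11],[39,3],[47,10],[49,0]]
[[8,10],[22,0],[31,11],[39,3],[47,10],[49,0]]
[[8,10],[22,0],[31,11],[39,3],[46,14],[50,0]]
[[8,10],[22,0],[31,11],[39,14],[50,0]]
[[8,10],[22,0],[31,11],[33,14],[36,11],[39,14],[50,0]]
[[8,10],[22,0],[31,11],[33,14],[36,11],[39,14],[50,0]]
[[8,10],[22,0],[30,14],[50,0]]
[[8,10],[22,0],[30,14],[50,0]]
[[8,10],[22,0],[30,14],[50,0]]
[[8,10],[22,0],[30,14],[50,0]]
[[8,10],[22,0],[30,14],[33,15],[44,14],[50,0]]
[[8,10],[22,0],[30,14],[33,15],[44,14],[50,0]]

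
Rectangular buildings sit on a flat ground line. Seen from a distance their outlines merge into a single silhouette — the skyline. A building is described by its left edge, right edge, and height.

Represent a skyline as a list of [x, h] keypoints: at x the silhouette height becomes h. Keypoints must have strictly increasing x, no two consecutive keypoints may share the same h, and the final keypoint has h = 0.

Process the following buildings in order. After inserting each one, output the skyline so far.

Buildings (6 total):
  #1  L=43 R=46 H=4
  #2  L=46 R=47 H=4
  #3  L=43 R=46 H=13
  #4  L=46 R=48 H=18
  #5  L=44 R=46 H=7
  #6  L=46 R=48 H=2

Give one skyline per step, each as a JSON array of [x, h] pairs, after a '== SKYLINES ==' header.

== SKYLINES ==
[[43,4],[46,0]]
[[43,4],[47,0]]
[[43,13],[46,4],[47,0]]
[[43,13],[46,18],[48,0]]
[[43,13],[46,18],[48,0]]
[[43,13],[46,18],[48,0]]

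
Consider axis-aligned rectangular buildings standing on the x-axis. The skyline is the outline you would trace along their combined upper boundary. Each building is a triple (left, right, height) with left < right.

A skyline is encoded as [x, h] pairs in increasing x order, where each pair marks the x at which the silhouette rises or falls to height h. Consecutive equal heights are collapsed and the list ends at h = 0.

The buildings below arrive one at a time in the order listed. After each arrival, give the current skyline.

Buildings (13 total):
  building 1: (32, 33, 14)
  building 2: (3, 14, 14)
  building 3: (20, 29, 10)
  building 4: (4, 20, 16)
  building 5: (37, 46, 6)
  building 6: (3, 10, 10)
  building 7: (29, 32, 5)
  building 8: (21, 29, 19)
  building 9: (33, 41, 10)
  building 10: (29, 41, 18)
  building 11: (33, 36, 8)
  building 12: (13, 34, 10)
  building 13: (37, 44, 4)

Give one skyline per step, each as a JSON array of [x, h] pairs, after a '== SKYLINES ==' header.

== SKYLINES ==
[[32,14],[33,0]]
[[3,14],[14,0],[32,14],[33,0]]
[[3,14],[14,0],[20,10],[29,0],[32,14],[33,0]]
[[3,14],[4,16],[20,10],[29,0],[32,14],[33,0]]
[[3,14],[4,16],[20,10],[29,0],[32,14],[33,0],[37,6],[46,0]]
[[3,14],[4,16],[20,10],[29,0],[32,14],[33,0],[37,6],[46,0]]
[[3,14],[4,16],[20,10],[29,5],[32,14],[33,0],[37,6],[46,0]]
[[3,14],[4,16],[20,10],[21,19],[29,5],[32,14],[33,0],[37,6],[46,0]]
[[3,14],[4,16],[20,10],[21,19],[29,5],[32,14],[33,10],[41,6],[46,0]]
[[3,14],[4,16],[20,10],[21,19],[29,18],[41,6],[46,0]]
[[3,14],[4,16],[20,10],[21,19],[29,18],[41,6],[46,0]]
[[3,14],[4,16],[20,10],[21,19],[29,18],[41,6],[46,0]]
[[3,14],[4,16],[20,10],[21,19],[29,18],[41,6],[46,0]]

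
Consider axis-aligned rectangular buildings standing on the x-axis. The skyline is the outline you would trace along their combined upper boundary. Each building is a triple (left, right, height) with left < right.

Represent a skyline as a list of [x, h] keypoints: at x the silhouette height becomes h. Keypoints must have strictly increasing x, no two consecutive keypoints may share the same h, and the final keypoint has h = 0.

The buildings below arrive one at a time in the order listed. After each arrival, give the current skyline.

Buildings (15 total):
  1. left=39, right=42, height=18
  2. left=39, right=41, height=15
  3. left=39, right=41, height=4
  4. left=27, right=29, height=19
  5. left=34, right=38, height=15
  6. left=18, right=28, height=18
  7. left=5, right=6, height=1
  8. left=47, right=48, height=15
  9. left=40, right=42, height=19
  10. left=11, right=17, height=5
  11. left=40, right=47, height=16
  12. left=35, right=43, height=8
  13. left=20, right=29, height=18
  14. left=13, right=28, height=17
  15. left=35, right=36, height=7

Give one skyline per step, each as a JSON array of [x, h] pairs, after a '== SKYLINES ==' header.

== SKYLINES ==
[[39,18],[42,0]]
[[39,18],[42,0]]
[[39,18],[42,0]]
[[27,19],[29,0],[39,18],[42,0]]
[[27,19],[29,0],[34,15],[38,0],[39,18],[42,0]]
[[18,18],[27,19],[29,0],[34,15],[38,0],[39,18],[42,0]]
[[5,1],[6,0],[18,18],[27,19],[29,0],[34,15],[38,0],[39,18],[42,0]]
[[5,1],[6,0],[18,18],[27,19],[29,0],[34,15],[38,0],[39,18],[42,0],[47,15],[48,0]]
[[5,1],[6,0],[18,18],[27,19],[29,0],[34,15],[38,0],[39,18],[40,19],[42,0],[47,15],[48,0]]
[[5,1],[6,0],[11,5],[17,0],[18,18],[27,19],[29,0],[34,15],[38,0],[39,18],[40,19],[42,0],[47,15],[48,0]]
[[5,1],[6,0],[11,5],[17,0],[18,18],[27,19],[29,0],[34,15],[38,0],[39,18],[40,19],[42,16],[47,15],[48,0]]
[[5,1],[6,0],[11,5],[17,0],[18,18],[27,19],[29,0],[34,15],[38,8],[39,18],[40,19],[42,16],[47,15],[48,0]]
[[5,1],[6,0],[11,5],[17,0],[18,18],[27,19],[29,0],[34,15],[38,8],[39,18],[40,19],[42,16],[47,15],[48,0]]
[[5,1],[6,0],[11,5],[13,17],[18,18],[27,19],[29,0],[34,15],[38,8],[39,18],[40,19],[42,16],[47,15],[48,0]]
[[5,1],[6,0],[11,5],[13,17],[18,18],[27,19],[29,0],[34,15],[38,8],[39,18],[40,19],[42,16],[47,15],[48,0]]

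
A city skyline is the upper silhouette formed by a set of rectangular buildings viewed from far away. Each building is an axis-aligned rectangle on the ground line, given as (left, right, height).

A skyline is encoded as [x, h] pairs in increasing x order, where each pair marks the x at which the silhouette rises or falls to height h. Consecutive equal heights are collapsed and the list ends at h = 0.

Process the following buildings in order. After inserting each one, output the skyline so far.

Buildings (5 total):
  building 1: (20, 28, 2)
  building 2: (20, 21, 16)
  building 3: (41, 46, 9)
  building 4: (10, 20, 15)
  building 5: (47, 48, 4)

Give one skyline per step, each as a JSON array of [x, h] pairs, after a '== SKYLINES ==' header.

== SKYLINES ==
[[20,2],[28,0]]
[[20,16],[21,2],[28,0]]
[[20,16],[21,2],[28,0],[41,9],[46,0]]
[[10,15],[20,16],[21,2],[28,0],[41,9],[46,0]]
[[10,15],[20,16],[21,2],[28,0],[41,9],[46,0],[47,4],[48,0]]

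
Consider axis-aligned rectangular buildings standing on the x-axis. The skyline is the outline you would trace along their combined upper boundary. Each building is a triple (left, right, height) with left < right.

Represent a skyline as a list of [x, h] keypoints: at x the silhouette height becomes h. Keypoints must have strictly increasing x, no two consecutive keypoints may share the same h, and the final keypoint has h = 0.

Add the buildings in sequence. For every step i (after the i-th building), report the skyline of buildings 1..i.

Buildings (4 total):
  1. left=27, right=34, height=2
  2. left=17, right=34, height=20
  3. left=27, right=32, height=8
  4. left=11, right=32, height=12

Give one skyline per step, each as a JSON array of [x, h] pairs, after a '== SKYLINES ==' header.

== SKYLINES ==
[[27,2],[34,0]]
[[17,20],[34,0]]
[[17,20],[34,0]]
[[11,12],[17,20],[34,0]]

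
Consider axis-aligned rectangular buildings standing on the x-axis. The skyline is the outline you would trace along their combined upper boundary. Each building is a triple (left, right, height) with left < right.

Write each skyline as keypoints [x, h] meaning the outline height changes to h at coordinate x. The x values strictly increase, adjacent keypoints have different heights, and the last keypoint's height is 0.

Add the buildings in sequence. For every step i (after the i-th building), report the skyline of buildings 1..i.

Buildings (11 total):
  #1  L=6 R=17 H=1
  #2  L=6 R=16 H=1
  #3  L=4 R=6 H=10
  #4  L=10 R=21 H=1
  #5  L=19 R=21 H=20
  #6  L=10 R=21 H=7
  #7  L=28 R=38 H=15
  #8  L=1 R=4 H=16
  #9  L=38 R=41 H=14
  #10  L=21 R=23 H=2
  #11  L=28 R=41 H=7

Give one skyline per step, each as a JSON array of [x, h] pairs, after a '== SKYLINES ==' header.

== SKYLINES ==
[[6,1],[17,0]]
[[6,1],[17,0]]
[[4,10],[6,1],[17,0]]
[[4,10],[6,1],[21,0]]
[[4,10],[6,1],[19,20],[21,0]]
[[4,10],[6,1],[10,7],[19,20],[21,0]]
[[4,10],[6,1],[10,7],[19,20],[21,0],[28,15],[38,0]]
[[1,16],[4,10],[6,1],[10,7],[19,20],[21,0],[28,15],[38,0]]
[[1,16],[4,10],[6,1],[10,7],[19,20],[21,0],[28,15],[38,14],[41,0]]
[[1,16],[4,10],[6,1],[10,7],[19,20],[21,2],[23,0],[28,15],[38,14],[41,0]]
[[1,16],[4,10],[6,1],[10,7],[19,20],[21,2],[23,0],[28,15],[38,14],[41,0]]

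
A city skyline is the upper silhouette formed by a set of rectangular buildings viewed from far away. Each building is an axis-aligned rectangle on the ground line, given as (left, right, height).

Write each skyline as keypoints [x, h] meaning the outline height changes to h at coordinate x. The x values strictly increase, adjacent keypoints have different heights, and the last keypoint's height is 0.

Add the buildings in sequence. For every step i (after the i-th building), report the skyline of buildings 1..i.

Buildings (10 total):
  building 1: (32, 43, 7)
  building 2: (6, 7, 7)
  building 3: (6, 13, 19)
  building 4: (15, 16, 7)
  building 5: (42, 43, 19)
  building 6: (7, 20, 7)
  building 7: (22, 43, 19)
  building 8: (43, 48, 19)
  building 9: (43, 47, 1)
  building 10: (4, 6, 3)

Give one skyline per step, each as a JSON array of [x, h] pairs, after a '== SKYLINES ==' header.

== SKYLINES ==
[[32,7],[43,0]]
[[6,7],[7,0],[32,7],[43,0]]
[[6,19],[13,0],[32,7],[43,0]]
[[6,19],[13,0],[15,7],[16,0],[32,7],[43,0]]
[[6,19],[13,0],[15,7],[16,0],[32,7],[42,19],[43,0]]
[[6,19],[13,7],[20,0],[32,7],[42,19],[43,0]]
[[6,19],[13,7],[20,0],[22,19],[43,0]]
[[6,19],[13,7],[20,0],[22,19],[48,0]]
[[6,19],[13,7],[20,0],[22,19],[48,0]]
[[4,3],[6,19],[13,7],[20,0],[22,19],[48,0]]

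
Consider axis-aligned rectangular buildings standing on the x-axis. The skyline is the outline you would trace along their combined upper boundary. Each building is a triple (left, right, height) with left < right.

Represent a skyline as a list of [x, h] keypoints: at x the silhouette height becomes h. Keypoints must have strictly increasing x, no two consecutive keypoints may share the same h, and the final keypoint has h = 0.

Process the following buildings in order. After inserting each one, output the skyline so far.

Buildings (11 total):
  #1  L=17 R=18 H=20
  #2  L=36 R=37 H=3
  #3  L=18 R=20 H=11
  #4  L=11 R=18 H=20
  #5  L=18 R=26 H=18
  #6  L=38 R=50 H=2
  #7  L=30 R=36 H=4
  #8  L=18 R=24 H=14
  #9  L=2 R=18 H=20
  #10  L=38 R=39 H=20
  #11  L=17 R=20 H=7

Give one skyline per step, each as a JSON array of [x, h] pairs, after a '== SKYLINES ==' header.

== SKYLINES ==
[[17,20],[18,0]]
[[17,20],[18,0],[36,3],[37,0]]
[[17,20],[18,11],[20,0],[36,3],[37,0]]
[[11,20],[18,11],[20,0],[36,3],[37,0]]
[[11,20],[18,18],[26,0],[36,3],[37,0]]
[[11,20],[18,18],[26,0],[36,3],[37,0],[38,2],[50,0]]
[[11,20],[18,18],[26,0],[30,4],[36,3],[37,0],[38,2],[50,0]]
[[11,20],[18,18],[26,0],[30,4],[36,3],[37,0],[38,2],[50,0]]
[[2,20],[18,18],[26,0],[30,4],[36,3],[37,0],[38,2],[50,0]]
[[2,20],[18,18],[26,0],[30,4],[36,3],[37,0],[38,20],[39,2],[50,0]]
[[2,20],[18,18],[26,0],[30,4],[36,3],[37,0],[38,20],[39,2],[50,0]]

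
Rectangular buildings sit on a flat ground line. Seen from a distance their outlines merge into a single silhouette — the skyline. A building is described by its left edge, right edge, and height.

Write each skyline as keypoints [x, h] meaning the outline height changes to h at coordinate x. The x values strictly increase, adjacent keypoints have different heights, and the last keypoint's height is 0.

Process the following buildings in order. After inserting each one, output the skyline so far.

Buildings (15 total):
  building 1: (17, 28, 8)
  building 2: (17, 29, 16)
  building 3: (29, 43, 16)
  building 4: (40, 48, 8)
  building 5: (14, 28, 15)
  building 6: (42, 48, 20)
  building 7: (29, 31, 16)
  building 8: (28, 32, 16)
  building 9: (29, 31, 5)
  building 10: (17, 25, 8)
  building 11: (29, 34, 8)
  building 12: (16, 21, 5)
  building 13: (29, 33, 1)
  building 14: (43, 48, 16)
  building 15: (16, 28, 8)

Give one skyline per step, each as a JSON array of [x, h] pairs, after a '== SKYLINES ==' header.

== SKYLINES ==
[[17,8],[28,0]]
[[17,16],[29,0]]
[[17,16],[43,0]]
[[17,16],[43,8],[48,0]]
[[14,15],[17,16],[43,8],[48,0]]
[[14,15],[17,16],[42,20],[48,0]]
[[14,15],[17,16],[42,20],[48,0]]
[[14,15],[17,16],[42,20],[48,0]]
[[14,15],[17,16],[42,20],[48,0]]
[[14,15],[17,16],[42,20],[48,0]]
[[14,15],[17,16],[42,20],[48,0]]
[[14,15],[17,16],[42,20],[48,0]]
[[14,15],[17,16],[42,20],[48,0]]
[[14,15],[17,16],[42,20],[48,0]]
[[14,15],[17,16],[42,20],[48,0]]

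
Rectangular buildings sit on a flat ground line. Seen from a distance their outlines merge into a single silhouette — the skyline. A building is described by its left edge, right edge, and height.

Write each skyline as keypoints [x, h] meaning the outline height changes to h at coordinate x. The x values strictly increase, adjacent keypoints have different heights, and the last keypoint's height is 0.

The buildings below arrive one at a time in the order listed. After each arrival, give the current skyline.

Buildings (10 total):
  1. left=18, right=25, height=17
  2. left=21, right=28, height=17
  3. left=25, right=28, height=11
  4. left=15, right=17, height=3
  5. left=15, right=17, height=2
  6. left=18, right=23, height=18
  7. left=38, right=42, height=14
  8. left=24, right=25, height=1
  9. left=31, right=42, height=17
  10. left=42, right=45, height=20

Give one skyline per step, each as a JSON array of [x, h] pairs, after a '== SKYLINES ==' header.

== SKYLINES ==
[[18,17],[25,0]]
[[18,17],[28,0]]
[[18,17],[28,0]]
[[15,3],[17,0],[18,17],[28,0]]
[[15,3],[17,0],[18,17],[28,0]]
[[15,3],[17,0],[18,18],[23,17],[28,0]]
[[15,3],[17,0],[18,18],[23,17],[28,0],[38,14],[42,0]]
[[15,3],[17,0],[18,18],[23,17],[28,0],[38,14],[42,0]]
[[15,3],[17,0],[18,18],[23,17],[28,0],[31,17],[42,0]]
[[15,3],[17,0],[18,18],[23,17],[28,0],[31,17],[42,20],[45,0]]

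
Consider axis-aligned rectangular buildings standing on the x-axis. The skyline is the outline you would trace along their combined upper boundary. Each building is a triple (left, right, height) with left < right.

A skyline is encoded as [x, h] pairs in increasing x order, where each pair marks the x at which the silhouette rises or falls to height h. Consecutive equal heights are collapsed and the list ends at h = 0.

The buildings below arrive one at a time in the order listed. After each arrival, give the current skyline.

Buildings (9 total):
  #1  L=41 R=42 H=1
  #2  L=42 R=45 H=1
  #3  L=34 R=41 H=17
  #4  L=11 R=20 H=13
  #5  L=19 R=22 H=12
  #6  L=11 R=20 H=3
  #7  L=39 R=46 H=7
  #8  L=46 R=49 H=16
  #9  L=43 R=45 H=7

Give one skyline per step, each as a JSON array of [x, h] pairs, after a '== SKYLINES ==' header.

== SKYLINES ==
[[41,1],[42,0]]
[[41,1],[45,0]]
[[34,17],[41,1],[45,0]]
[[11,13],[20,0],[34,17],[41,1],[45,0]]
[[11,13],[20,12],[22,0],[34,17],[41,1],[45,0]]
[[11,13],[20,12],[22,0],[34,17],[41,1],[45,0]]
[[11,13],[20,12],[22,0],[34,17],[41,7],[46,0]]
[[11,13],[20,12],[22,0],[34,17],[41,7],[46,16],[49,0]]
[[11,13],[20,12],[22,0],[34,17],[41,7],[46,16],[49,0]]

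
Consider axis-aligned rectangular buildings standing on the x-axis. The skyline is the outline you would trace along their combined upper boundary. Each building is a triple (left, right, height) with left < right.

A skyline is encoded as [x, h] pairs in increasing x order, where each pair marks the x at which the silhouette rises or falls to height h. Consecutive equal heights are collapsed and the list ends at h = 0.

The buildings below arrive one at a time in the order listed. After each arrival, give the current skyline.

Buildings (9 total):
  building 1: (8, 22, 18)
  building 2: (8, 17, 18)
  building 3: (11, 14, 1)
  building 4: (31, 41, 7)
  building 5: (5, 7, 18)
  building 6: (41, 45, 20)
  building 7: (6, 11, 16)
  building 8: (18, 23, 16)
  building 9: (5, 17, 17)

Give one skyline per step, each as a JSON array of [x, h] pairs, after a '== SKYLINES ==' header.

== SKYLINES ==
[[8,18],[22,0]]
[[8,18],[22,0]]
[[8,18],[22,0]]
[[8,18],[22,0],[31,7],[41,0]]
[[5,18],[7,0],[8,18],[22,0],[31,7],[41,0]]
[[5,18],[7,0],[8,18],[22,0],[31,7],[41,20],[45,0]]
[[5,18],[7,16],[8,18],[22,0],[31,7],[41,20],[45,0]]
[[5,18],[7,16],[8,18],[22,16],[23,0],[31,7],[41,20],[45,0]]
[[5,18],[7,17],[8,18],[22,16],[23,0],[31,7],[41,20],[45,0]]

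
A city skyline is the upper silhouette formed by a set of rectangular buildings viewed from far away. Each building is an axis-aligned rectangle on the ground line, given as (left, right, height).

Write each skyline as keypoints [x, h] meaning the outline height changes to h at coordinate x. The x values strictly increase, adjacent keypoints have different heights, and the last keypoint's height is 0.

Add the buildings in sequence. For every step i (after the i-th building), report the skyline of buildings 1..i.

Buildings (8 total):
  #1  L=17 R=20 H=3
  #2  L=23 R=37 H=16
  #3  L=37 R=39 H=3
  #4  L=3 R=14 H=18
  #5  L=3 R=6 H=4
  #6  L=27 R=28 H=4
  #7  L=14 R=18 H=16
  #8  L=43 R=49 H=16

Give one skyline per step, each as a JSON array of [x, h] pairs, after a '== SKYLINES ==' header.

== SKYLINES ==
[[17,3],[20,0]]
[[17,3],[20,0],[23,16],[37,0]]
[[17,3],[20,0],[23,16],[37,3],[39,0]]
[[3,18],[14,0],[17,3],[20,0],[23,16],[37,3],[39,0]]
[[3,18],[14,0],[17,3],[20,0],[23,16],[37,3],[39,0]]
[[3,18],[14,0],[17,3],[20,0],[23,16],[37,3],[39,0]]
[[3,18],[14,16],[18,3],[20,0],[23,16],[37,3],[39,0]]
[[3,18],[14,16],[18,3],[20,0],[23,16],[37,3],[39,0],[43,16],[49,0]]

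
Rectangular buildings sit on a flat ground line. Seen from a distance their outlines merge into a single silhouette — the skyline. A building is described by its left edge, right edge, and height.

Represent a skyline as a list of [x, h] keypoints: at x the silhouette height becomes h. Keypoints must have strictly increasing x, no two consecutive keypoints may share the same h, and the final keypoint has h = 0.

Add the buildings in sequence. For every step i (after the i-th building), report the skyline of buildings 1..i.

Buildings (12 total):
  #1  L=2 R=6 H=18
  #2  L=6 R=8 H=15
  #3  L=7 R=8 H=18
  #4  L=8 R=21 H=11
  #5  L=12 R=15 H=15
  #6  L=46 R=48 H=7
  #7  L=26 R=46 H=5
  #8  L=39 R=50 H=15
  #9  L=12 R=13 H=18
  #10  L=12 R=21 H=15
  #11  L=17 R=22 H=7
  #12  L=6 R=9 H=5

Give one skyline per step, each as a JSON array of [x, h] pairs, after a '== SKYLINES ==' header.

== SKYLINES ==
[[2,18],[6,0]]
[[2,18],[6,15],[8,0]]
[[2,18],[6,15],[7,18],[8,0]]
[[2,18],[6,15],[7,18],[8,11],[21,0]]
[[2,18],[6,15],[7,18],[8,11],[12,15],[15,11],[21,0]]
[[2,18],[6,15],[7,18],[8,11],[12,15],[15,11],[21,0],[46,7],[48,0]]
[[2,18],[6,15],[7,18],[8,11],[12,15],[15,11],[21,0],[26,5],[46,7],[48,0]]
[[2,18],[6,15],[7,18],[8,11],[12,15],[15,11],[21,0],[26,5],[39,15],[50,0]]
[[2,18],[6,15],[7,18],[8,11],[12,18],[13,15],[15,11],[21,0],[26,5],[39,15],[50,0]]
[[2,18],[6,15],[7,18],[8,11],[12,18],[13,15],[21,0],[26,5],[39,15],[50,0]]
[[2,18],[6,15],[7,18],[8,11],[12,18],[13,15],[21,7],[22,0],[26,5],[39,15],[50,0]]
[[2,18],[6,15],[7,18],[8,11],[12,18],[13,15],[21,7],[22,0],[26,5],[39,15],[50,0]]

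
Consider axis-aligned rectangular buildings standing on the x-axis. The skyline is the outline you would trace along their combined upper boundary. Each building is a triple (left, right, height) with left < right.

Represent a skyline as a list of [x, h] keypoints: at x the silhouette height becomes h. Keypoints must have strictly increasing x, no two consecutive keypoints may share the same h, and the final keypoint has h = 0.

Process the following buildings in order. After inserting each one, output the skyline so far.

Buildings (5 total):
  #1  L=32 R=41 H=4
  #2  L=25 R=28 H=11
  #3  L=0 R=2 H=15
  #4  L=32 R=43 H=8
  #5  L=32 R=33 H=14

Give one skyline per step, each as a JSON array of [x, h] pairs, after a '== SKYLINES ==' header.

== SKYLINES ==
[[32,4],[41,0]]
[[25,11],[28,0],[32,4],[41,0]]
[[0,15],[2,0],[25,11],[28,0],[32,4],[41,0]]
[[0,15],[2,0],[25,11],[28,0],[32,8],[43,0]]
[[0,15],[2,0],[25,11],[28,0],[32,14],[33,8],[43,0]]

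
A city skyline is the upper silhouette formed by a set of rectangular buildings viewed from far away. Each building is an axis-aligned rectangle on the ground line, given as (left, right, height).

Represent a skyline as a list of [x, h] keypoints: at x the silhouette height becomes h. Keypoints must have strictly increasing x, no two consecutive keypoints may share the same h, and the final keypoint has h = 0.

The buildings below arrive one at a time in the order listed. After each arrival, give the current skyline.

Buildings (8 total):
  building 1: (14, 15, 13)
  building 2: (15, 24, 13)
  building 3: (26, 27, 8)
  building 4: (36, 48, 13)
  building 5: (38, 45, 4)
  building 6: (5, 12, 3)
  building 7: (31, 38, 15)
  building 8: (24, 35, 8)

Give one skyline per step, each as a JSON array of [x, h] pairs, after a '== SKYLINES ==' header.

== SKYLINES ==
[[14,13],[15,0]]
[[14,13],[24,0]]
[[14,13],[24,0],[26,8],[27,0]]
[[14,13],[24,0],[26,8],[27,0],[36,13],[48,0]]
[[14,13],[24,0],[26,8],[27,0],[36,13],[48,0]]
[[5,3],[12,0],[14,13],[24,0],[26,8],[27,0],[36,13],[48,0]]
[[5,3],[12,0],[14,13],[24,0],[26,8],[27,0],[31,15],[38,13],[48,0]]
[[5,3],[12,0],[14,13],[24,8],[31,15],[38,13],[48,0]]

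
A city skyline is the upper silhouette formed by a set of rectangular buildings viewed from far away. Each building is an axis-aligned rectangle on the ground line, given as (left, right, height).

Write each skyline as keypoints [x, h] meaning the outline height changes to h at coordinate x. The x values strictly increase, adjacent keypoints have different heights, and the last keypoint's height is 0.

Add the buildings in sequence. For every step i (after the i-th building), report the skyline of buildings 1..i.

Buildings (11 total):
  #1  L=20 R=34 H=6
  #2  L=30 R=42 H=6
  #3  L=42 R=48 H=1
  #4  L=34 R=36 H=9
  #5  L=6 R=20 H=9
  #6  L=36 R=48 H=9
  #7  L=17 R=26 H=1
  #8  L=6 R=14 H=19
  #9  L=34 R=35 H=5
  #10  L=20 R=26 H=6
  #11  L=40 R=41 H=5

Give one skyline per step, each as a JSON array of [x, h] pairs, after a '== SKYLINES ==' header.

== SKYLINES ==
[[20,6],[34,0]]
[[20,6],[42,0]]
[[20,6],[42,1],[48,0]]
[[20,6],[34,9],[36,6],[42,1],[48,0]]
[[6,9],[20,6],[34,9],[36,6],[42,1],[48,0]]
[[6,9],[20,6],[34,9],[48,0]]
[[6,9],[20,6],[34,9],[48,0]]
[[6,19],[14,9],[20,6],[34,9],[48,0]]
[[6,19],[14,9],[20,6],[34,9],[48,0]]
[[6,19],[14,9],[20,6],[34,9],[48,0]]
[[6,19],[14,9],[20,6],[34,9],[48,0]]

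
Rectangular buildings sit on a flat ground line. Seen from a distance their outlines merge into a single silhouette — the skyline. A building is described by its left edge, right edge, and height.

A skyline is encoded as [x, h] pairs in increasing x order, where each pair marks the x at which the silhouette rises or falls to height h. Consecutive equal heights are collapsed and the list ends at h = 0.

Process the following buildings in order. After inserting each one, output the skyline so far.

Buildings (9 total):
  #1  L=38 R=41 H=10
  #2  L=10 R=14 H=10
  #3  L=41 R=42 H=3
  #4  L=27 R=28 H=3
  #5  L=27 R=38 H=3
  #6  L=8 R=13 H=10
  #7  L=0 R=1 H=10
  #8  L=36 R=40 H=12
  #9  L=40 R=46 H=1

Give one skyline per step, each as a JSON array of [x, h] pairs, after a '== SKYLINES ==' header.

== SKYLINES ==
[[38,10],[41,0]]
[[10,10],[14,0],[38,10],[41,0]]
[[10,10],[14,0],[38,10],[41,3],[42,0]]
[[10,10],[14,0],[27,3],[28,0],[38,10],[41,3],[42,0]]
[[10,10],[14,0],[27,3],[38,10],[41,3],[42,0]]
[[8,10],[14,0],[27,3],[38,10],[41,3],[42,0]]
[[0,10],[1,0],[8,10],[14,0],[27,3],[38,10],[41,3],[42,0]]
[[0,10],[1,0],[8,10],[14,0],[27,3],[36,12],[40,10],[41,3],[42,0]]
[[0,10],[1,0],[8,10],[14,0],[27,3],[36,12],[40,10],[41,3],[42,1],[46,0]]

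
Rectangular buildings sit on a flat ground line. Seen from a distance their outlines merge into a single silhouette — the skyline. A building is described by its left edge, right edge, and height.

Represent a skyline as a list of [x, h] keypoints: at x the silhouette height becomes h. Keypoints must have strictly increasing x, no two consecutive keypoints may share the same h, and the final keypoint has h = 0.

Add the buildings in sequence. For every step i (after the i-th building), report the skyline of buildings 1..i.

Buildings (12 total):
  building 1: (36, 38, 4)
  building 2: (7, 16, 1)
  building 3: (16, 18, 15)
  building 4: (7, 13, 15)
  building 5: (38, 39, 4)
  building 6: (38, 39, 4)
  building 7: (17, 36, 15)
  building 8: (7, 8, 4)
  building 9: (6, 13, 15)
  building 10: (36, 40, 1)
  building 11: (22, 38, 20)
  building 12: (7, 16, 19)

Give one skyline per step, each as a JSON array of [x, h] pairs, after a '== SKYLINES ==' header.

== SKYLINES ==
[[36,4],[38,0]]
[[7,1],[16,0],[36,4],[38,0]]
[[7,1],[16,15],[18,0],[36,4],[38,0]]
[[7,15],[13,1],[16,15],[18,0],[36,4],[38,0]]
[[7,15],[13,1],[16,15],[18,0],[36,4],[39,0]]
[[7,15],[13,1],[16,15],[18,0],[36,4],[39,0]]
[[7,15],[13,1],[16,15],[36,4],[39,0]]
[[7,15],[13,1],[16,15],[36,4],[39,0]]
[[6,15],[13,1],[16,15],[36,4],[39,0]]
[[6,15],[13,1],[16,15],[36,4],[39,1],[40,0]]
[[6,15],[13,1],[16,15],[22,20],[38,4],[39,1],[40,0]]
[[6,15],[7,19],[16,15],[22,20],[38,4],[39,1],[40,0]]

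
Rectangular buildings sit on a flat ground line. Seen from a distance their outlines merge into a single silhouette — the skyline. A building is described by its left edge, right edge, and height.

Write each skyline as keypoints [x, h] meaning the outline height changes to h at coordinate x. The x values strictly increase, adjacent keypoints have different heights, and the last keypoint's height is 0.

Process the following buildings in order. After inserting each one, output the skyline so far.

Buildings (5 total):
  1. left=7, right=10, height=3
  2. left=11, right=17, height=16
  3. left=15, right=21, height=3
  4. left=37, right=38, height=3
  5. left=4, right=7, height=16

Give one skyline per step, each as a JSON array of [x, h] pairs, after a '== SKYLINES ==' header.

== SKYLINES ==
[[7,3],[10,0]]
[[7,3],[10,0],[11,16],[17,0]]
[[7,3],[10,0],[11,16],[17,3],[21,0]]
[[7,3],[10,0],[11,16],[17,3],[21,0],[37,3],[38,0]]
[[4,16],[7,3],[10,0],[11,16],[17,3],[21,0],[37,3],[38,0]]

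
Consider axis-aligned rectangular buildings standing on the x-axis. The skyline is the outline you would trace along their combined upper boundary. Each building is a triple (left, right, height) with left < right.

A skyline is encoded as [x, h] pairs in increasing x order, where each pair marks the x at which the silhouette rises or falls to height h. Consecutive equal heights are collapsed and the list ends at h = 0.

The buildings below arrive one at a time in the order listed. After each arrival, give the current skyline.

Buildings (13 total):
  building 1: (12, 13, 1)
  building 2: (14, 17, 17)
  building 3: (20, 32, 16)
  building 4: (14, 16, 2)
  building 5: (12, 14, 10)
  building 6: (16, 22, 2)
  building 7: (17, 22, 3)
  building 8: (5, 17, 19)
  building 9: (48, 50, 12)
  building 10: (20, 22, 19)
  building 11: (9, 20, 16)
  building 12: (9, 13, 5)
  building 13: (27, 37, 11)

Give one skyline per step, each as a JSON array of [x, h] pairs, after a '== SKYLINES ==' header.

== SKYLINES ==
[[12,1],[13,0]]
[[12,1],[13,0],[14,17],[17,0]]
[[12,1],[13,0],[14,17],[17,0],[20,16],[32,0]]
[[12,1],[13,0],[14,17],[17,0],[20,16],[32,0]]
[[12,10],[14,17],[17,0],[20,16],[32,0]]
[[12,10],[14,17],[17,2],[20,16],[32,0]]
[[12,10],[14,17],[17,3],[20,16],[32,0]]
[[5,19],[17,3],[20,16],[32,0]]
[[5,19],[17,3],[20,16],[32,0],[48,12],[50,0]]
[[5,19],[17,3],[20,19],[22,16],[32,0],[48,12],[50,0]]
[[5,19],[17,16],[20,19],[22,16],[32,0],[48,12],[50,0]]
[[5,19],[17,16],[20,19],[22,16],[32,0],[48,12],[50,0]]
[[5,19],[17,16],[20,19],[22,16],[32,11],[37,0],[48,12],[50,0]]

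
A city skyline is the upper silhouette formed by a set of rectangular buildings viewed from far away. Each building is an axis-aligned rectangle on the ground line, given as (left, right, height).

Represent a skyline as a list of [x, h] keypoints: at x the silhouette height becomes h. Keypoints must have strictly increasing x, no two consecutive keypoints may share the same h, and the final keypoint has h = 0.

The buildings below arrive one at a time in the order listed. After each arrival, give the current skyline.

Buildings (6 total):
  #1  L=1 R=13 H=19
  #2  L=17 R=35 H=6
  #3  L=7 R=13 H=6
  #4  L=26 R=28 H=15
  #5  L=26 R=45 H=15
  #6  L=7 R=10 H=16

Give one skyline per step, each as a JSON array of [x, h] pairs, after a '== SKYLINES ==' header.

== SKYLINES ==
[[1,19],[13,0]]
[[1,19],[13,0],[17,6],[35,0]]
[[1,19],[13,0],[17,6],[35,0]]
[[1,19],[13,0],[17,6],[26,15],[28,6],[35,0]]
[[1,19],[13,0],[17,6],[26,15],[45,0]]
[[1,19],[13,0],[17,6],[26,15],[45,0]]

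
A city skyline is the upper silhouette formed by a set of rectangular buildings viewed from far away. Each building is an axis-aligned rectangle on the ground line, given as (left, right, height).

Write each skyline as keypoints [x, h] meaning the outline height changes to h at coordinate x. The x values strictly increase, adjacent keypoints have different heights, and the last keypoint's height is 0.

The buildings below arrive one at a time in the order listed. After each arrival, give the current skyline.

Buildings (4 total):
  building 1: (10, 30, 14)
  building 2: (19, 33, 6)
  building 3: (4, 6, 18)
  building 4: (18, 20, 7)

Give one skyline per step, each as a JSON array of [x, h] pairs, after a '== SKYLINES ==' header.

== SKYLINES ==
[[10,14],[30,0]]
[[10,14],[30,6],[33,0]]
[[4,18],[6,0],[10,14],[30,6],[33,0]]
[[4,18],[6,0],[10,14],[30,6],[33,0]]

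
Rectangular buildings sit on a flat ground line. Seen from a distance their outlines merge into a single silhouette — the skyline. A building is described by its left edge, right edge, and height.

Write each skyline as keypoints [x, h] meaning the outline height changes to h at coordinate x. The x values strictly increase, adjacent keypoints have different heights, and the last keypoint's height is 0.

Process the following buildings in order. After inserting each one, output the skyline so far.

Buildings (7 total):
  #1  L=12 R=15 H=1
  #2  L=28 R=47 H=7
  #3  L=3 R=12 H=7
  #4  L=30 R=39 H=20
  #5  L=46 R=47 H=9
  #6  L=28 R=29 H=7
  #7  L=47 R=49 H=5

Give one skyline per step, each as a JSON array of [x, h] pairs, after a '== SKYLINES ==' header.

== SKYLINES ==
[[12,1],[15,0]]
[[12,1],[15,0],[28,7],[47,0]]
[[3,7],[12,1],[15,0],[28,7],[47,0]]
[[3,7],[12,1],[15,0],[28,7],[30,20],[39,7],[47,0]]
[[3,7],[12,1],[15,0],[28,7],[30,20],[39,7],[46,9],[47,0]]
[[3,7],[12,1],[15,0],[28,7],[30,20],[39,7],[46,9],[47,0]]
[[3,7],[12,1],[15,0],[28,7],[30,20],[39,7],[46,9],[47,5],[49,0]]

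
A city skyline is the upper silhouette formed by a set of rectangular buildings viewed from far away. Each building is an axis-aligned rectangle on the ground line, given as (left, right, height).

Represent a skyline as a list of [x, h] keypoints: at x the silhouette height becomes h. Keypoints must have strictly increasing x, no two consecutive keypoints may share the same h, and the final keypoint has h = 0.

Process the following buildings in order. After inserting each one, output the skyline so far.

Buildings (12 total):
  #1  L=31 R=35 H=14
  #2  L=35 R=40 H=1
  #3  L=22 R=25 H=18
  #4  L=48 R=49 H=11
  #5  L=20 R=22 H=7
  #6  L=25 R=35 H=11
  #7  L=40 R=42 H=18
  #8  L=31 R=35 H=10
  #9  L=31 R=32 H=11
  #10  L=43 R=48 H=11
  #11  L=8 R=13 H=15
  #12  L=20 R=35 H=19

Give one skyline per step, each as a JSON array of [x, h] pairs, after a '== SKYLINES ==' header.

== SKYLINES ==
[[31,14],[35,0]]
[[31,14],[35,1],[40,0]]
[[22,18],[25,0],[31,14],[35,1],[40,0]]
[[22,18],[25,0],[31,14],[35,1],[40,0],[48,11],[49,0]]
[[20,7],[22,18],[25,0],[31,14],[35,1],[40,0],[48,11],[49,0]]
[[20,7],[22,18],[25,11],[31,14],[35,1],[40,0],[48,11],[49,0]]
[[20,7],[22,18],[25,11],[31,14],[35,1],[40,18],[42,0],[48,11],[49,0]]
[[20,7],[22,18],[25,11],[31,14],[35,1],[40,18],[42,0],[48,11],[49,0]]
[[20,7],[22,18],[25,11],[31,14],[35,1],[40,18],[42,0],[48,11],[49,0]]
[[20,7],[22,18],[25,11],[31,14],[35,1],[40,18],[42,0],[43,11],[49,0]]
[[8,15],[13,0],[20,7],[22,18],[25,11],[31,14],[35,1],[40,18],[42,0],[43,11],[49,0]]
[[8,15],[13,0],[20,19],[35,1],[40,18],[42,0],[43,11],[49,0]]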